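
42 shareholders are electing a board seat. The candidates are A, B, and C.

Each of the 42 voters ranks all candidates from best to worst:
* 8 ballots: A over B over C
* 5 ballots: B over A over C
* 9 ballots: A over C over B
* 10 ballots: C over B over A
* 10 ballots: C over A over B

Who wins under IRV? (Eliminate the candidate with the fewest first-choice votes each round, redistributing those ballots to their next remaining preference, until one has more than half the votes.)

A

Round 1: A 17, B 5, C 20. B eliminated.
Round 2: A 22, C 20. A has a majority (≥22).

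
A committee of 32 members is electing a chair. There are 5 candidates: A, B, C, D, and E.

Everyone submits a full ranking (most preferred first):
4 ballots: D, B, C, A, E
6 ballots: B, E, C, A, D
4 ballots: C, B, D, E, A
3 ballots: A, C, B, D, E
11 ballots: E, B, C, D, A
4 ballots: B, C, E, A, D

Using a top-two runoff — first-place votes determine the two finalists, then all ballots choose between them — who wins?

Round 1 first-place votes: A 3, B 10, C 4, D 4, E 11. E and B advance.
Runoff: E is ranked above B on 11 ballots, B above E on 21.

B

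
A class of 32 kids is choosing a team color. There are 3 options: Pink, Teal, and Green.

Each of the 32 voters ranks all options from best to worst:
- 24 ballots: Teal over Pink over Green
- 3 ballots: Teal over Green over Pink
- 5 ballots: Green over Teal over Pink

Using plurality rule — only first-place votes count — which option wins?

Teal

First-place votes: Pink 0, Teal 27, Green 5.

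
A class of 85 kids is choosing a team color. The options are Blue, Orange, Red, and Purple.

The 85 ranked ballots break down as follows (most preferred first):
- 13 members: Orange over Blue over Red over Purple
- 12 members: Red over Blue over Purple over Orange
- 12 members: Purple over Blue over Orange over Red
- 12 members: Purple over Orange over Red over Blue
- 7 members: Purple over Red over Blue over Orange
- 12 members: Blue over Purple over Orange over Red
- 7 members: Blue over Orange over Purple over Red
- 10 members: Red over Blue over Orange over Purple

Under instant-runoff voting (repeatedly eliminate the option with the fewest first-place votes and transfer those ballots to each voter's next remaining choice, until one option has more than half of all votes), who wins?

Round 1: Blue 19, Orange 13, Red 22, Purple 31. Orange eliminated.
Round 2: Blue 32, Red 22, Purple 31. Red eliminated.
Round 3: Blue 54, Purple 31. Blue has a majority (≥43).

Blue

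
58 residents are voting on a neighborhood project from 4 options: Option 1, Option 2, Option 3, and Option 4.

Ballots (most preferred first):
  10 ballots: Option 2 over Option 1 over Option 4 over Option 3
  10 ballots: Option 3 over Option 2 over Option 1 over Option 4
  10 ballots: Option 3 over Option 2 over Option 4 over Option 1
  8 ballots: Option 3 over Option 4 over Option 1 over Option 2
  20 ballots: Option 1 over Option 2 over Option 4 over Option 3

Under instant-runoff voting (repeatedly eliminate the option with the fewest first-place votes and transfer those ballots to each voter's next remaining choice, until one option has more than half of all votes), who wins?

Round 1: Option 1 20, Option 2 10, Option 3 28, Option 4 0. Option 4 eliminated.
Round 2: Option 1 20, Option 2 10, Option 3 28. Option 2 eliminated.
Round 3: Option 1 30, Option 3 28. Option 1 has a majority (≥30).

Option 1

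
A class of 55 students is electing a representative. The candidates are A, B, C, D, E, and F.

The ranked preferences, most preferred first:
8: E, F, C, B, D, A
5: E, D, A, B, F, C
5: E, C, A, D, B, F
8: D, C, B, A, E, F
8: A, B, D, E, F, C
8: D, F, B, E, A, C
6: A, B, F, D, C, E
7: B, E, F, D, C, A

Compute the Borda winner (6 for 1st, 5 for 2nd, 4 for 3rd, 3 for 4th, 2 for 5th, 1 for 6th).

B

A: 8×1 + 5×4 + 5×4 + 8×3 + 8×6 + 8×2 + 6×6 + 7×1 = 179
B: 8×3 + 5×3 + 5×2 + 8×4 + 8×5 + 8×4 + 6×5 + 7×6 = 225
C: 8×4 + 5×1 + 5×5 + 8×5 + 8×1 + 8×1 + 6×2 + 7×2 = 144
D: 8×2 + 5×5 + 5×3 + 8×6 + 8×4 + 8×6 + 6×3 + 7×3 = 223
E: 8×6 + 5×6 + 5×6 + 8×2 + 8×3 + 8×3 + 6×1 + 7×5 = 213
F: 8×5 + 5×2 + 5×1 + 8×1 + 8×2 + 8×5 + 6×4 + 7×4 = 171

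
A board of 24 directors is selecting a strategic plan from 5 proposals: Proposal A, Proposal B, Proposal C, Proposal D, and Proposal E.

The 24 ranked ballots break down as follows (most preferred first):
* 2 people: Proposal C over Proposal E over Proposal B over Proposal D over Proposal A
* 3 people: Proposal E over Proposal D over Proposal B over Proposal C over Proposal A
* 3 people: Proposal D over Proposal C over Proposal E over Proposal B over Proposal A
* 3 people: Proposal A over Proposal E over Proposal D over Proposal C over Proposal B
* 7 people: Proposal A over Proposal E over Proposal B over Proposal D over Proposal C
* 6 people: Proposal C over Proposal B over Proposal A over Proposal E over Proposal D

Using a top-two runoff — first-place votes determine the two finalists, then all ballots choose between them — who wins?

Proposal C

Round 1 first-place votes: Proposal A 10, Proposal B 0, Proposal C 8, Proposal D 3, Proposal E 3. Proposal A and Proposal C advance.
Runoff: Proposal A is ranked above Proposal C on 10 ballots, Proposal C above Proposal A on 14.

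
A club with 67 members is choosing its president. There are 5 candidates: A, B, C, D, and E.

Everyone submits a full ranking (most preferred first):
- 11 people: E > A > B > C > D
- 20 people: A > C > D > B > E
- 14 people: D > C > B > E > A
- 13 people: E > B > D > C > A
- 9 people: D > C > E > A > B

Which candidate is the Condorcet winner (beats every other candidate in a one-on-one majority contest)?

D

D vs A: 36–31
D vs B: 43–24
D vs C: 36–31
D vs E: 43–24
D beats every other candidate.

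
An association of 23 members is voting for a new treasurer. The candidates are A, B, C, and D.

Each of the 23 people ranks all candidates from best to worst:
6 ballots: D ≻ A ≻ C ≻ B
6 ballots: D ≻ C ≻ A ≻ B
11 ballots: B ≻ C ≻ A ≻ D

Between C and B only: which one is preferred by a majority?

C

C is ranked above B on 12 ballots; B above C on 11.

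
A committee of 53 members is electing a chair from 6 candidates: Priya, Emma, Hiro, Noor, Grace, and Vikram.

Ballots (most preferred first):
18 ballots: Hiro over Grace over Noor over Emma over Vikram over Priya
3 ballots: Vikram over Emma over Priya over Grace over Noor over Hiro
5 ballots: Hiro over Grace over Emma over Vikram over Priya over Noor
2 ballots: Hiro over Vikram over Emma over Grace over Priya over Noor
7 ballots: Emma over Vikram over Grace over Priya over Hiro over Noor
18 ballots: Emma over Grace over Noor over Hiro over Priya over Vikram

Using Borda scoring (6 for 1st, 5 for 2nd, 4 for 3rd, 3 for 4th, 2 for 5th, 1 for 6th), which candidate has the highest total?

Grace

Priya: 18×1 + 3×4 + 5×2 + 2×2 + 7×3 + 18×2 = 101
Emma: 18×3 + 3×5 + 5×4 + 2×4 + 7×6 + 18×6 = 247
Hiro: 18×6 + 3×1 + 5×6 + 2×6 + 7×2 + 18×3 = 221
Noor: 18×4 + 3×2 + 5×1 + 2×1 + 7×1 + 18×4 = 164
Grace: 18×5 + 3×3 + 5×5 + 2×3 + 7×4 + 18×5 = 248
Vikram: 18×2 + 3×6 + 5×3 + 2×5 + 7×5 + 18×1 = 132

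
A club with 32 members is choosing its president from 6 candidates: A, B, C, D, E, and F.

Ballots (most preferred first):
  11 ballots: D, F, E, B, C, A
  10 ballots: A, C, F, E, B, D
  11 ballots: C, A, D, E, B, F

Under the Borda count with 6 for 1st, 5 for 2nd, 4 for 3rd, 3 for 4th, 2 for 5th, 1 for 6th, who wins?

C

A: 11×1 + 10×6 + 11×5 = 126
B: 11×3 + 10×2 + 11×2 = 75
C: 11×2 + 10×5 + 11×6 = 138
D: 11×6 + 10×1 + 11×4 = 120
E: 11×4 + 10×3 + 11×3 = 107
F: 11×5 + 10×4 + 11×1 = 106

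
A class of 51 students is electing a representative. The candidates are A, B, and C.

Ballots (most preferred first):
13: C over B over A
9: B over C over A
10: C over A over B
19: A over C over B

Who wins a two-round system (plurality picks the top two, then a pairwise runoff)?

C

Round 1 first-place votes: A 19, B 9, C 23. C and A advance.
Runoff: C is ranked above A on 32 ballots, A above C on 19.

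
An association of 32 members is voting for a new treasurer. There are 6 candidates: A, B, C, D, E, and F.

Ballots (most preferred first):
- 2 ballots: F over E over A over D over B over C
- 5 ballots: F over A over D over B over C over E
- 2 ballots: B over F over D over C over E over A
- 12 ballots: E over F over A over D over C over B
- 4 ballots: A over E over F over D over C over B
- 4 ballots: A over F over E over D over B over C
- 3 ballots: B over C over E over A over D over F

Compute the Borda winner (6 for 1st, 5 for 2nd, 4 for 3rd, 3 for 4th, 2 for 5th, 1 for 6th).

F

A: 2×4 + 5×5 + 2×1 + 12×4 + 4×6 + 4×6 + 3×3 = 140
B: 2×2 + 5×3 + 2×6 + 12×1 + 4×1 + 4×2 + 3×6 = 73
C: 2×1 + 5×2 + 2×3 + 12×2 + 4×2 + 4×1 + 3×5 = 69
D: 2×3 + 5×4 + 2×4 + 12×3 + 4×3 + 4×3 + 3×2 = 100
E: 2×5 + 5×1 + 2×2 + 12×6 + 4×5 + 4×4 + 3×4 = 139
F: 2×6 + 5×6 + 2×5 + 12×5 + 4×4 + 4×5 + 3×1 = 151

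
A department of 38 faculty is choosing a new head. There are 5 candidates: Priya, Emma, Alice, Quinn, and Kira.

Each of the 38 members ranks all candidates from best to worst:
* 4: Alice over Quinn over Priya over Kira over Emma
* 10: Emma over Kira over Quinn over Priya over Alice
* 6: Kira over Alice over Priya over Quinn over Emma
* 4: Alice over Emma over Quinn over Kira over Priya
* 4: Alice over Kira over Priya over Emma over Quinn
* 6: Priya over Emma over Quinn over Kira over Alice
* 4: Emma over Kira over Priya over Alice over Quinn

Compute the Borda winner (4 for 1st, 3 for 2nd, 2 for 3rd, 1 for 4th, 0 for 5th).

Priya: 4×2 + 10×1 + 6×2 + 4×0 + 4×2 + 6×4 + 4×2 = 70
Emma: 4×0 + 10×4 + 6×0 + 4×3 + 4×1 + 6×3 + 4×4 = 90
Alice: 4×4 + 10×0 + 6×3 + 4×4 + 4×4 + 6×0 + 4×1 = 70
Quinn: 4×3 + 10×2 + 6×1 + 4×2 + 4×0 + 6×2 + 4×0 = 58
Kira: 4×1 + 10×3 + 6×4 + 4×1 + 4×3 + 6×1 + 4×3 = 92

Kira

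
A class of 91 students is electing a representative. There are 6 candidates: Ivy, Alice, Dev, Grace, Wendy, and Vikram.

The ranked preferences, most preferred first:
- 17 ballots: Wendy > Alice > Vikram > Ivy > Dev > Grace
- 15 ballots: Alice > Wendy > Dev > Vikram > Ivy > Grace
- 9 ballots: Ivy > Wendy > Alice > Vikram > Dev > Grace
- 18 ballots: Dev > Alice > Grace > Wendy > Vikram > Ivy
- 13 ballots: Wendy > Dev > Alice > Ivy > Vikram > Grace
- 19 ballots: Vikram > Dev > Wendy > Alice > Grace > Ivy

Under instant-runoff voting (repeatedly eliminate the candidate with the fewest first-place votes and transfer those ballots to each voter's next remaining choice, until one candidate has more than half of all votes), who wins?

Wendy

Round 1: Ivy 9, Alice 15, Dev 18, Grace 0, Wendy 30, Vikram 19. Grace eliminated.
Round 2: Ivy 9, Alice 15, Dev 18, Wendy 30, Vikram 19. Ivy eliminated.
Round 3: Alice 15, Dev 18, Wendy 39, Vikram 19. Alice eliminated.
Round 4: Dev 18, Wendy 54, Vikram 19. Wendy has a majority (≥46).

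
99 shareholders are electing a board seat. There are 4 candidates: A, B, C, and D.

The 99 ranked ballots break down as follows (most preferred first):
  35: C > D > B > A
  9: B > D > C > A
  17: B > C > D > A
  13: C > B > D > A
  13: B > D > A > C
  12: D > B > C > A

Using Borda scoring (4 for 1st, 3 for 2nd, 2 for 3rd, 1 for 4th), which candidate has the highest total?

B

A: 35×1 + 9×1 + 17×1 + 13×1 + 13×2 + 12×1 = 112
B: 35×2 + 9×4 + 17×4 + 13×3 + 13×4 + 12×3 = 301
C: 35×4 + 9×2 + 17×3 + 13×4 + 13×1 + 12×2 = 298
D: 35×3 + 9×3 + 17×2 + 13×2 + 13×3 + 12×4 = 279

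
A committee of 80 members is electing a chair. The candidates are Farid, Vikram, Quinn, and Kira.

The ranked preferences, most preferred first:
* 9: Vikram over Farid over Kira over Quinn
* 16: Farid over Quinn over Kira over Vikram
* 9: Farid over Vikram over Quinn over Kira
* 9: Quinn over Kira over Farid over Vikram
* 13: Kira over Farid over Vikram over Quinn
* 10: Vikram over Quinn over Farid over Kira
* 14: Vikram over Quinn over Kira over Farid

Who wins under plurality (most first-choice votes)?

First-place votes: Farid 25, Vikram 33, Quinn 9, Kira 13.

Vikram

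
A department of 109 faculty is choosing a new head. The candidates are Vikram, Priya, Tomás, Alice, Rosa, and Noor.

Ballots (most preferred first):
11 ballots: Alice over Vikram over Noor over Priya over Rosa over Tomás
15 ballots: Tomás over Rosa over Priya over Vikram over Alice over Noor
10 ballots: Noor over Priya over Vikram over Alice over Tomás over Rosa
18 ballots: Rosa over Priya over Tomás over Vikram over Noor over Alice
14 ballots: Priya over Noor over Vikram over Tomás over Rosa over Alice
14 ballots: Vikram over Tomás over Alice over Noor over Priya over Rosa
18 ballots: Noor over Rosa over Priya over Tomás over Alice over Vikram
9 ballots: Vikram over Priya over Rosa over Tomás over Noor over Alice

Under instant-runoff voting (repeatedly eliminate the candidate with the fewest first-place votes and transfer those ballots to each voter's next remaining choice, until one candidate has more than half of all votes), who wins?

Vikram

Round 1: Vikram 23, Priya 14, Tomás 15, Alice 11, Rosa 18, Noor 28. Alice eliminated.
Round 2: Vikram 34, Priya 14, Tomás 15, Rosa 18, Noor 28. Priya eliminated.
Round 3: Vikram 34, Tomás 15, Rosa 18, Noor 42. Tomás eliminated.
Round 4: Vikram 34, Rosa 33, Noor 42. Rosa eliminated.
Round 5: Vikram 67, Noor 42. Vikram has a majority (≥55).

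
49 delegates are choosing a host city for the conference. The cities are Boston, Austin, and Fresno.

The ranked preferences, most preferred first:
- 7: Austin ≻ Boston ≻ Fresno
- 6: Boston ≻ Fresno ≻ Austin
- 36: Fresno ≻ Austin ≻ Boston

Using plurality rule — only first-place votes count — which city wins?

Fresno

First-place votes: Boston 6, Austin 7, Fresno 36.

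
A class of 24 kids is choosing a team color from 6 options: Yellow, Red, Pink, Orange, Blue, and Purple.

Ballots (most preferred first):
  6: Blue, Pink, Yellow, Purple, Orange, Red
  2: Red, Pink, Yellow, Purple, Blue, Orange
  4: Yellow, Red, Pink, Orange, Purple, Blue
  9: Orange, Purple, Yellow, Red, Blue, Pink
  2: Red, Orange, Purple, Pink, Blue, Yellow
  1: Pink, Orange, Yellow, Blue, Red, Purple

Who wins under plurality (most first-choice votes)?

Orange

First-place votes: Yellow 4, Red 4, Pink 1, Orange 9, Blue 6, Purple 0.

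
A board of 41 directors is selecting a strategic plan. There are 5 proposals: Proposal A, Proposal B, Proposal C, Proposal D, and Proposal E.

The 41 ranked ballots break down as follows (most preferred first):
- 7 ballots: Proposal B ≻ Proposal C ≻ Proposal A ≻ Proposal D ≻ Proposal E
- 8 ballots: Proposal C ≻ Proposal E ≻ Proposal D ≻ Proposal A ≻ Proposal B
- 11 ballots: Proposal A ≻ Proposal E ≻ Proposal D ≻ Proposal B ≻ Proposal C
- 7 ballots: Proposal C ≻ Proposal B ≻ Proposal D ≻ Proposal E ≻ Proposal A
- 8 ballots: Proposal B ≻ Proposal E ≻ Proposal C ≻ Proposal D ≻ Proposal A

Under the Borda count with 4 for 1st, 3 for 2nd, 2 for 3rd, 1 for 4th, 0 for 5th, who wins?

Proposal A: 7×2 + 8×1 + 11×4 + 7×0 + 8×0 = 66
Proposal B: 7×4 + 8×0 + 11×1 + 7×3 + 8×4 = 92
Proposal C: 7×3 + 8×4 + 11×0 + 7×4 + 8×2 = 97
Proposal D: 7×1 + 8×2 + 11×2 + 7×2 + 8×1 = 67
Proposal E: 7×0 + 8×3 + 11×3 + 7×1 + 8×3 = 88

Proposal C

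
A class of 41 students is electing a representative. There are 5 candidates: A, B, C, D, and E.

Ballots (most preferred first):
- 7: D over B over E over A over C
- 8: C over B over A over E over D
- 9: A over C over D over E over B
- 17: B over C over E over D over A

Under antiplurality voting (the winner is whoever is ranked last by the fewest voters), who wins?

Last-place votes: A 17, B 9, C 7, D 8, E 0.

E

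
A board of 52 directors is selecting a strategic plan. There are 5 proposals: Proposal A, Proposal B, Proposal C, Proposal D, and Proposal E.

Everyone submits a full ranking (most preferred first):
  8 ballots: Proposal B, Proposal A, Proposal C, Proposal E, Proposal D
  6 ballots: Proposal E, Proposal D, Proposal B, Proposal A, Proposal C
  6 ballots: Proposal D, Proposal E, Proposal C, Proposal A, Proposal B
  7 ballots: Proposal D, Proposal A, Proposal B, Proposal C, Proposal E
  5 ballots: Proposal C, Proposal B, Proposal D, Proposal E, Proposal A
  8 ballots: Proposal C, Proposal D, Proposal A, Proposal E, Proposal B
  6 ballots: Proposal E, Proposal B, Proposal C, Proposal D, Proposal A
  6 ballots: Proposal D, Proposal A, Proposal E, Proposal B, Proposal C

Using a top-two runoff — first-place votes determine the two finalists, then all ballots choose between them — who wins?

Proposal C

Round 1 first-place votes: Proposal A 0, Proposal B 8, Proposal C 13, Proposal D 19, Proposal E 12. Proposal D and Proposal C advance.
Runoff: Proposal D is ranked above Proposal C on 25 ballots, Proposal C above Proposal D on 27.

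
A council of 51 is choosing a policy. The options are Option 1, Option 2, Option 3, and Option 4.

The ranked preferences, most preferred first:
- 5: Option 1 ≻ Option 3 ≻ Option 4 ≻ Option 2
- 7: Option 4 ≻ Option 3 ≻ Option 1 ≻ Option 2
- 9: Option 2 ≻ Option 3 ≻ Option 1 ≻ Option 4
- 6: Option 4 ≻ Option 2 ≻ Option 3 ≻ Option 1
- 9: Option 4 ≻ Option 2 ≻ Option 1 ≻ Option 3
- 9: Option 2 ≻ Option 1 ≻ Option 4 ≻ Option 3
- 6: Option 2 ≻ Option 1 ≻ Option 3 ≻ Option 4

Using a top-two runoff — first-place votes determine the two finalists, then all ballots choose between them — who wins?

Round 1 first-place votes: Option 1 5, Option 2 24, Option 3 0, Option 4 22. Option 2 and Option 4 advance.
Runoff: Option 2 is ranked above Option 4 on 24 ballots, Option 4 above Option 2 on 27.

Option 4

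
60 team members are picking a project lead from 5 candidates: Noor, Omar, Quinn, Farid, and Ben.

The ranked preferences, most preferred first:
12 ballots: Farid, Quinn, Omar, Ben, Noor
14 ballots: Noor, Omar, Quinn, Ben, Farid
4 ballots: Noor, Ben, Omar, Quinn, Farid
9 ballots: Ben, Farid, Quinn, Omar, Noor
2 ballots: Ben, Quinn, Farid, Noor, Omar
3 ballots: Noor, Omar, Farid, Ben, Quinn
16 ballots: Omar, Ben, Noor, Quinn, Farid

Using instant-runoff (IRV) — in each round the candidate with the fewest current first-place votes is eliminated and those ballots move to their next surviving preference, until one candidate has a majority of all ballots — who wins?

Round 1: Noor 21, Omar 16, Quinn 0, Farid 12, Ben 11. Quinn eliminated.
Round 2: Noor 21, Omar 16, Farid 12, Ben 11. Ben eliminated.
Round 3: Noor 21, Omar 16, Farid 23. Omar eliminated.
Round 4: Noor 37, Farid 23. Noor has a majority (≥31).

Noor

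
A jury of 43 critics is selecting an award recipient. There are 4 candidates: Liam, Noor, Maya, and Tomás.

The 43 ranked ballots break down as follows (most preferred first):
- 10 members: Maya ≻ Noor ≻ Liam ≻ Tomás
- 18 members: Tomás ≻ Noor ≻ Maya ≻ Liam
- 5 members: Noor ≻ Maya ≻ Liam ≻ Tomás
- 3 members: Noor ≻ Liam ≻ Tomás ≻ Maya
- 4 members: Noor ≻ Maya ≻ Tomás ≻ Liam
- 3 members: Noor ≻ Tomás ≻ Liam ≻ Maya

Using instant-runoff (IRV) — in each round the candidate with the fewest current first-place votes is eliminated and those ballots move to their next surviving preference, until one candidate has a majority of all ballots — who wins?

Round 1: Liam 0, Noor 15, Maya 10, Tomás 18. Liam eliminated.
Round 2: Noor 15, Maya 10, Tomás 18. Maya eliminated.
Round 3: Noor 25, Tomás 18. Noor has a majority (≥22).

Noor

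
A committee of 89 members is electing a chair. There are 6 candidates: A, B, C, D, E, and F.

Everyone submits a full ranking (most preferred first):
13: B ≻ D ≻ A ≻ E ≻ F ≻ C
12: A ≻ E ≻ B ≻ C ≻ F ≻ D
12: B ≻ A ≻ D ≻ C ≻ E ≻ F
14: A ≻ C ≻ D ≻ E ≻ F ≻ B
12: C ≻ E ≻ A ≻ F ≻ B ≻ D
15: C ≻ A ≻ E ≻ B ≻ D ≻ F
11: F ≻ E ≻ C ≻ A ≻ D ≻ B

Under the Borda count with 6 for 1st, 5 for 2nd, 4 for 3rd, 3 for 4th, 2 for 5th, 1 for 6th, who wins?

A

A: 13×4 + 12×6 + 12×5 + 14×6 + 12×4 + 15×5 + 11×3 = 424
B: 13×6 + 12×4 + 12×6 + 14×1 + 12×2 + 15×3 + 11×1 = 292
C: 13×1 + 12×3 + 12×3 + 14×5 + 12×6 + 15×6 + 11×4 = 361
D: 13×5 + 12×1 + 12×4 + 14×4 + 12×1 + 15×2 + 11×2 = 245
E: 13×3 + 12×5 + 12×2 + 14×3 + 12×5 + 15×4 + 11×5 = 340
F: 13×2 + 12×2 + 12×1 + 14×2 + 12×3 + 15×1 + 11×6 = 207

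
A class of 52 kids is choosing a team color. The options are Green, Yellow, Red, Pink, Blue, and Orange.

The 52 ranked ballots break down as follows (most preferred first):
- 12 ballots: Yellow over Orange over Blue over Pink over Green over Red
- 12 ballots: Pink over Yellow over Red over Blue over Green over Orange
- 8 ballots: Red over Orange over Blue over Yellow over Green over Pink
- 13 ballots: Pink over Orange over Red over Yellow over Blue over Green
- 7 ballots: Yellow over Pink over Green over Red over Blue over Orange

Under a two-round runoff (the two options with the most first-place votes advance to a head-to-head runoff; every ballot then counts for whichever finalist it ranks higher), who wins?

Round 1 first-place votes: Green 0, Yellow 19, Red 8, Pink 25, Blue 0, Orange 0. Pink and Yellow advance.
Runoff: Pink is ranked above Yellow on 25 ballots, Yellow above Pink on 27.

Yellow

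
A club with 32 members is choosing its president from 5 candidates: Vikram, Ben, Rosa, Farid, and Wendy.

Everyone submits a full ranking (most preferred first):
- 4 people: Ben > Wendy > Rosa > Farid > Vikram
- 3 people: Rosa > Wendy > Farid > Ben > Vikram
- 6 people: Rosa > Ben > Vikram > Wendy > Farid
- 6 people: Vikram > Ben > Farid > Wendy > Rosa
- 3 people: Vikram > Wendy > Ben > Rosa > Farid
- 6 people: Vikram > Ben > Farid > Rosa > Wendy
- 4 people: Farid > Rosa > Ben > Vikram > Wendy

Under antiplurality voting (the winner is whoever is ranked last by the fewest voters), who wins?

Ben

Last-place votes: Vikram 7, Ben 0, Rosa 6, Farid 9, Wendy 10.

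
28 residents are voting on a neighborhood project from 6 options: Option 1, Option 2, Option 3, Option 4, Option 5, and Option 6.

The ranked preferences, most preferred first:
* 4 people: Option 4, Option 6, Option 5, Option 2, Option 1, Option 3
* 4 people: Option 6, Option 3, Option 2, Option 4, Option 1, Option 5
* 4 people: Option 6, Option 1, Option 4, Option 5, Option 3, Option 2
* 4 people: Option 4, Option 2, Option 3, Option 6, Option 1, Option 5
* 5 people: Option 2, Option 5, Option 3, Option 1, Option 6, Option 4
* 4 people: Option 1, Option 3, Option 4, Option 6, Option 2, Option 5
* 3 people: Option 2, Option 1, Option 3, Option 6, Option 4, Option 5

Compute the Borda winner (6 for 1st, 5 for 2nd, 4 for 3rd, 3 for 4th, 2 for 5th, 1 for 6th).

Option 6

Option 1: 4×2 + 4×2 + 4×5 + 4×2 + 5×3 + 4×6 + 3×5 = 98
Option 2: 4×3 + 4×4 + 4×1 + 4×5 + 5×6 + 4×2 + 3×6 = 108
Option 3: 4×1 + 4×5 + 4×2 + 4×4 + 5×4 + 4×5 + 3×4 = 100
Option 4: 4×6 + 4×3 + 4×4 + 4×6 + 5×1 + 4×4 + 3×2 = 103
Option 5: 4×4 + 4×1 + 4×3 + 4×1 + 5×5 + 4×1 + 3×1 = 68
Option 6: 4×5 + 4×6 + 4×6 + 4×3 + 5×2 + 4×3 + 3×3 = 111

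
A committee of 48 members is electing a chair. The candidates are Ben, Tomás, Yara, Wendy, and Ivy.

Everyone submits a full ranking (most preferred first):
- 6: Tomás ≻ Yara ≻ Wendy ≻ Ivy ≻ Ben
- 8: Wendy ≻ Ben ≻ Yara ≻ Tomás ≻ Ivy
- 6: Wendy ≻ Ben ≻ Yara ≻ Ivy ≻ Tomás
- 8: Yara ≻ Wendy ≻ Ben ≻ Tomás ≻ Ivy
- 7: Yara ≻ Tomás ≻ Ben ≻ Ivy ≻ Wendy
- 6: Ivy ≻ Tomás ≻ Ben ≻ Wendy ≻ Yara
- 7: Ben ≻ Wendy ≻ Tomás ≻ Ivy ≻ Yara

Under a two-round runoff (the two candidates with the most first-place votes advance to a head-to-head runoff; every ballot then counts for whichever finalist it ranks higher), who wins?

Wendy

Round 1 first-place votes: Ben 7, Tomás 6, Yara 15, Wendy 14, Ivy 6. Yara and Wendy advance.
Runoff: Yara is ranked above Wendy on 21 ballots, Wendy above Yara on 27.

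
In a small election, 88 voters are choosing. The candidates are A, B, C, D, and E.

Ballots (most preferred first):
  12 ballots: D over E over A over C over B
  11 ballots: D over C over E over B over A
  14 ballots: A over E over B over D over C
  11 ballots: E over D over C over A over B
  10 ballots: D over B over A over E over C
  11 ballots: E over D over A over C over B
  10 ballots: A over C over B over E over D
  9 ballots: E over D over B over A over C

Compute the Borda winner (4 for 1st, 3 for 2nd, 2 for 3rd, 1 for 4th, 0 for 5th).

A: 12×2 + 11×0 + 14×4 + 11×1 + 10×2 + 11×2 + 10×4 + 9×1 = 182
B: 12×0 + 11×1 + 14×2 + 11×0 + 10×3 + 11×0 + 10×2 + 9×2 = 107
C: 12×1 + 11×3 + 14×0 + 11×2 + 10×0 + 11×1 + 10×3 + 9×0 = 108
D: 12×4 + 11×4 + 14×1 + 11×3 + 10×4 + 11×3 + 10×0 + 9×3 = 239
E: 12×3 + 11×2 + 14×3 + 11×4 + 10×1 + 11×4 + 10×1 + 9×4 = 244

E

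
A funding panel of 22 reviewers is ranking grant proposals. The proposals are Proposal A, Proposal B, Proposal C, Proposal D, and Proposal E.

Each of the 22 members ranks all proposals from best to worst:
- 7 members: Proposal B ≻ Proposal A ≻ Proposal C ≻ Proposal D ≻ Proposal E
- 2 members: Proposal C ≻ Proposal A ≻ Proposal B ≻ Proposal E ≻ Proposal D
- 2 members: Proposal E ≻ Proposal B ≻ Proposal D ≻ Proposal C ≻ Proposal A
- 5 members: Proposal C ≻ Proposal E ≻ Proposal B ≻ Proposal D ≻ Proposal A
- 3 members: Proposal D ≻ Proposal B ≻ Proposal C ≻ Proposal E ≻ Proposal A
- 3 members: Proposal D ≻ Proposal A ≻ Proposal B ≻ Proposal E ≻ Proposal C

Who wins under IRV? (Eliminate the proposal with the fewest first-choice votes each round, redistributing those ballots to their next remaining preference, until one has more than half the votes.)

Proposal B

Round 1: Proposal A 0, Proposal B 7, Proposal C 7, Proposal D 6, Proposal E 2. Proposal A eliminated.
Round 2: Proposal B 7, Proposal C 7, Proposal D 6, Proposal E 2. Proposal E eliminated.
Round 3: Proposal B 9, Proposal C 7, Proposal D 6. Proposal D eliminated.
Round 4: Proposal B 15, Proposal C 7. Proposal B has a majority (≥12).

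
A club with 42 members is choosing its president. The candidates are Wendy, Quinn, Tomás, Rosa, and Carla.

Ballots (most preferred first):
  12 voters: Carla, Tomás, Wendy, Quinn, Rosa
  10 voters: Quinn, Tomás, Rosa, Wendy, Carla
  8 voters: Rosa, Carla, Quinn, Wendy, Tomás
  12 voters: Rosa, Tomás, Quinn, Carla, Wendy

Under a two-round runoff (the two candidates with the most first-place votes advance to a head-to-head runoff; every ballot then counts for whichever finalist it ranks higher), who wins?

Rosa

Round 1 first-place votes: Wendy 0, Quinn 10, Tomás 0, Rosa 20, Carla 12. Rosa and Carla advance.
Runoff: Rosa is ranked above Carla on 30 ballots, Carla above Rosa on 12.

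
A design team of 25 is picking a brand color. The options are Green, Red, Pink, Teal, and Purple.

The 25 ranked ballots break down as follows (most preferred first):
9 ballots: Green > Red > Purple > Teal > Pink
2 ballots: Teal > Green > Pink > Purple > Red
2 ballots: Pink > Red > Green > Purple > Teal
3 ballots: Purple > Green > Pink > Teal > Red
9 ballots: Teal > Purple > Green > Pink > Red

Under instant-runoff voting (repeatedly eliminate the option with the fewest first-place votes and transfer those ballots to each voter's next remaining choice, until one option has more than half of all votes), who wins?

Round 1: Green 9, Red 0, Pink 2, Teal 11, Purple 3. Red eliminated.
Round 2: Green 9, Pink 2, Teal 11, Purple 3. Pink eliminated.
Round 3: Green 11, Teal 11, Purple 3. Purple eliminated.
Round 4: Green 14, Teal 11. Green has a majority (≥13).

Green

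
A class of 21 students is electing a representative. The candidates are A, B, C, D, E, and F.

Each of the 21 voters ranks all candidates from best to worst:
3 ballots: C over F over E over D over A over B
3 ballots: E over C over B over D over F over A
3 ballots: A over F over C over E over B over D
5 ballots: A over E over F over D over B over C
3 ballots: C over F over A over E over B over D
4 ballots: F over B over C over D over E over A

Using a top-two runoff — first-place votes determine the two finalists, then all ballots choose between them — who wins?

Round 1 first-place votes: A 8, B 0, C 6, D 0, E 3, F 4. A and C advance.
Runoff: A is ranked above C on 8 ballots, C above A on 13.

C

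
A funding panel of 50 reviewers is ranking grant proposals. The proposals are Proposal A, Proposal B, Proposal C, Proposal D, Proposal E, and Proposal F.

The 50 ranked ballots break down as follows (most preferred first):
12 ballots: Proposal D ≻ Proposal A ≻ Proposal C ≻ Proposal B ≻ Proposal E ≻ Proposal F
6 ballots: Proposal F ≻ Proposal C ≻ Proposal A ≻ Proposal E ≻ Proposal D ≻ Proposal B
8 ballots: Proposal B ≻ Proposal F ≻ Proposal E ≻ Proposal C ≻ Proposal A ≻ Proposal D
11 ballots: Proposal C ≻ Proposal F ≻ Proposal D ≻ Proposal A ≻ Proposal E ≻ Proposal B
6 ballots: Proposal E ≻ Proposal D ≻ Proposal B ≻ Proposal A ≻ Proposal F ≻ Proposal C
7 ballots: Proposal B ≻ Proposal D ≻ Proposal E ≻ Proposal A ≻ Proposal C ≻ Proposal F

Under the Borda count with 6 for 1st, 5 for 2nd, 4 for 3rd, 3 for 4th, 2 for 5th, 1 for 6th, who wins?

Proposal A: 12×5 + 6×4 + 8×2 + 11×3 + 6×3 + 7×3 = 172
Proposal B: 12×3 + 6×1 + 8×6 + 11×1 + 6×4 + 7×6 = 167
Proposal C: 12×4 + 6×5 + 8×3 + 11×6 + 6×1 + 7×2 = 188
Proposal D: 12×6 + 6×2 + 8×1 + 11×4 + 6×5 + 7×5 = 201
Proposal E: 12×2 + 6×3 + 8×4 + 11×2 + 6×6 + 7×4 = 160
Proposal F: 12×1 + 6×6 + 8×5 + 11×5 + 6×2 + 7×1 = 162

Proposal D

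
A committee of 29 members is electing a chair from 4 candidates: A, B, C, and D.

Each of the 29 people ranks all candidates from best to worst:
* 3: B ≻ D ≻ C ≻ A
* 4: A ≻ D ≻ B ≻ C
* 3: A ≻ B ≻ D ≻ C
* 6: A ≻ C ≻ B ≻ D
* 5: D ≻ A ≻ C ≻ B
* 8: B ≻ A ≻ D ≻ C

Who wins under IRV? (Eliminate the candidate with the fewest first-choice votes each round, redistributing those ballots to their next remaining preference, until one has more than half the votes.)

Round 1: A 13, B 11, C 0, D 5. C eliminated.
Round 2: A 13, B 11, D 5. D eliminated.
Round 3: A 18, B 11. A has a majority (≥15).

A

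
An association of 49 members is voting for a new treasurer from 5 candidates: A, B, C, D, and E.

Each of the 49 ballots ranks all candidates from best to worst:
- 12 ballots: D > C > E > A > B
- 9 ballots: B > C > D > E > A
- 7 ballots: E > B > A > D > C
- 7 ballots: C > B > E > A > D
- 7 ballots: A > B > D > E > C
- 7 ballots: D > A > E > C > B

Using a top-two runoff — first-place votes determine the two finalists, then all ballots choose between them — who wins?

Round 1 first-place votes: A 7, B 9, C 7, D 19, E 7. D and B advance.
Runoff: D is ranked above B on 19 ballots, B above D on 30.

B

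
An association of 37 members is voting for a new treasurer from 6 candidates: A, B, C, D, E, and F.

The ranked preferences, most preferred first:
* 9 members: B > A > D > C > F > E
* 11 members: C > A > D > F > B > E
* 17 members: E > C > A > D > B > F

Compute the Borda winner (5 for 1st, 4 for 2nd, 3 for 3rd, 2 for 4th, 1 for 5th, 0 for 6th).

C

A: 9×4 + 11×4 + 17×3 = 131
B: 9×5 + 11×1 + 17×1 = 73
C: 9×2 + 11×5 + 17×4 = 141
D: 9×3 + 11×3 + 17×2 = 94
E: 9×0 + 11×0 + 17×5 = 85
F: 9×1 + 11×2 + 17×0 = 31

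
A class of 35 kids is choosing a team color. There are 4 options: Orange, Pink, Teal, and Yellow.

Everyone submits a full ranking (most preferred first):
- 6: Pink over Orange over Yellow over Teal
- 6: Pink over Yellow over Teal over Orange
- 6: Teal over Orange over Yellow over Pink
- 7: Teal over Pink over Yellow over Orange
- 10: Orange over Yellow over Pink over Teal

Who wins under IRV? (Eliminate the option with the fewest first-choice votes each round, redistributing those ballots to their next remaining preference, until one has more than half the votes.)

Pink

Round 1: Orange 10, Pink 12, Teal 13, Yellow 0. Yellow eliminated.
Round 2: Orange 10, Pink 12, Teal 13. Orange eliminated.
Round 3: Pink 22, Teal 13. Pink has a majority (≥18).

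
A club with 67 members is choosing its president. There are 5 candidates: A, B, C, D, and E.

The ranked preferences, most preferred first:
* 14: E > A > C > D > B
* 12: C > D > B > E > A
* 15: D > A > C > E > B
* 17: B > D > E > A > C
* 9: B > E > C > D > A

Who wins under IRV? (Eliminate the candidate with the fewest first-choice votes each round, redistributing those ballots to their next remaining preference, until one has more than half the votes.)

Round 1: A 0, B 26, C 12, D 15, E 14. A eliminated.
Round 2: B 26, C 12, D 15, E 14. C eliminated.
Round 3: B 26, D 27, E 14. E eliminated.
Round 4: B 26, D 41. D has a majority (≥34).

D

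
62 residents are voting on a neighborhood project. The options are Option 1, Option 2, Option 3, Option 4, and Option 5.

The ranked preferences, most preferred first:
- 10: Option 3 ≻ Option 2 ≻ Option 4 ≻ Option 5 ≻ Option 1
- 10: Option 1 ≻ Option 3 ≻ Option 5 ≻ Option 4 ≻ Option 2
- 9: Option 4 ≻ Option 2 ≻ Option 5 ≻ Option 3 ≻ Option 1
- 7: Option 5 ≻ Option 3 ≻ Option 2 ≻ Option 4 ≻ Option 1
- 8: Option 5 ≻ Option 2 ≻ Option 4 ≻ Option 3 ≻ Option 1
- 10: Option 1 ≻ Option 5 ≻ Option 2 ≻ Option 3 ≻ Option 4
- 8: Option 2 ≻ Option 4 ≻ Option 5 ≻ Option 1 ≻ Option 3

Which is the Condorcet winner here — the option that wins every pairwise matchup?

Option 5 vs Option 1: 42–20
Option 5 vs Option 2: 35–27
Option 5 vs Option 3: 42–20
Option 5 vs Option 4: 35–27
Option 5 beats every other option.

Option 5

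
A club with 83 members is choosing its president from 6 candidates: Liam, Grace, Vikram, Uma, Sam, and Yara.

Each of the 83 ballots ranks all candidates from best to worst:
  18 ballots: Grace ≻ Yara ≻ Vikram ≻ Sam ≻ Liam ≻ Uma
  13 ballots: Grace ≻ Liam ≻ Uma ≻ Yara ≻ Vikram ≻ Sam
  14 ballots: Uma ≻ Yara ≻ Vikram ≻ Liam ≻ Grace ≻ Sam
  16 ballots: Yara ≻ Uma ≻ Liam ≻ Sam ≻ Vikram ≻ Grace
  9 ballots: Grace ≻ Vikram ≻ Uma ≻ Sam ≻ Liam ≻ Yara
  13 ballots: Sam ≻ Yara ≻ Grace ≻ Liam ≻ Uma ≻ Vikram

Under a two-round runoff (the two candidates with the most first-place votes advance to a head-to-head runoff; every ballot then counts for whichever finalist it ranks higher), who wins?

Yara

Round 1 first-place votes: Liam 0, Grace 40, Vikram 0, Uma 14, Sam 13, Yara 16. Grace and Yara advance.
Runoff: Grace is ranked above Yara on 40 ballots, Yara above Grace on 43.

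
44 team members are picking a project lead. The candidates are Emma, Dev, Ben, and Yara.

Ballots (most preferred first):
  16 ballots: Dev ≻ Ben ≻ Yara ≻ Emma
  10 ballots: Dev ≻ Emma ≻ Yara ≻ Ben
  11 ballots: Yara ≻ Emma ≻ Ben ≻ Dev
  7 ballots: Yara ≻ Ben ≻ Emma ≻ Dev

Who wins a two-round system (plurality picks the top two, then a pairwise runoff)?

Dev

Round 1 first-place votes: Emma 0, Dev 26, Ben 0, Yara 18. Dev and Yara advance.
Runoff: Dev is ranked above Yara on 26 ballots, Yara above Dev on 18.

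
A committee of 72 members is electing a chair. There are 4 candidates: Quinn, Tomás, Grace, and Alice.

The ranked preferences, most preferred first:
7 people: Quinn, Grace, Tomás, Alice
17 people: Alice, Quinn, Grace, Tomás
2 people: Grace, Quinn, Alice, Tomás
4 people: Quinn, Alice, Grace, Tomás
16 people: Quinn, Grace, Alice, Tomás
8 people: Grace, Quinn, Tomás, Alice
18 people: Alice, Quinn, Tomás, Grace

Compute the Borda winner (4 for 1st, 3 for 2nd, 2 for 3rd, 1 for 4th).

Quinn: 7×4 + 17×3 + 2×3 + 4×4 + 16×4 + 8×3 + 18×3 = 243
Tomás: 7×2 + 17×1 + 2×1 + 4×1 + 16×1 + 8×2 + 18×2 = 105
Grace: 7×3 + 17×2 + 2×4 + 4×2 + 16×3 + 8×4 + 18×1 = 169
Alice: 7×1 + 17×4 + 2×2 + 4×3 + 16×2 + 8×1 + 18×4 = 203

Quinn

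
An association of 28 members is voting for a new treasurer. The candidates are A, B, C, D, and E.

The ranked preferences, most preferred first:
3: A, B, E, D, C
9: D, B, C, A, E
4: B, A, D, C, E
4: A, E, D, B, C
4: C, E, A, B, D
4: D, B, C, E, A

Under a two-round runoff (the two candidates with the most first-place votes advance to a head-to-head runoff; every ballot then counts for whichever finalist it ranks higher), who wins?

Round 1 first-place votes: A 7, B 4, C 4, D 13, E 0. D and A advance.
Runoff: D is ranked above A on 13 ballots, A above D on 15.

A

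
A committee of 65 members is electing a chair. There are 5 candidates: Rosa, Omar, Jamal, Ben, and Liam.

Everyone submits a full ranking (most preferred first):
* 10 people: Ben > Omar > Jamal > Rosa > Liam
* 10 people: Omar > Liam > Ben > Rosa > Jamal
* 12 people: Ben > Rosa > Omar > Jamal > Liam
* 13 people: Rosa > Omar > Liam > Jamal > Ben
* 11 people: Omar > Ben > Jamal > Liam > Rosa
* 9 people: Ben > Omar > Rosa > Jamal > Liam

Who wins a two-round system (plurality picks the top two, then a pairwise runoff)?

Round 1 first-place votes: Rosa 13, Omar 21, Jamal 0, Ben 31, Liam 0. Ben and Omar advance.
Runoff: Ben is ranked above Omar on 31 ballots, Omar above Ben on 34.

Omar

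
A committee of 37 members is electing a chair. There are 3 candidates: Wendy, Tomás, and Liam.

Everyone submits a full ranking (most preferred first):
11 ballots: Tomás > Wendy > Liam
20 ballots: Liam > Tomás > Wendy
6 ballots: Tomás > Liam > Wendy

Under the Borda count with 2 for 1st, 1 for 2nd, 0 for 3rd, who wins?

Wendy: 11×1 + 20×0 + 6×0 = 11
Tomás: 11×2 + 20×1 + 6×2 = 54
Liam: 11×0 + 20×2 + 6×1 = 46

Tomás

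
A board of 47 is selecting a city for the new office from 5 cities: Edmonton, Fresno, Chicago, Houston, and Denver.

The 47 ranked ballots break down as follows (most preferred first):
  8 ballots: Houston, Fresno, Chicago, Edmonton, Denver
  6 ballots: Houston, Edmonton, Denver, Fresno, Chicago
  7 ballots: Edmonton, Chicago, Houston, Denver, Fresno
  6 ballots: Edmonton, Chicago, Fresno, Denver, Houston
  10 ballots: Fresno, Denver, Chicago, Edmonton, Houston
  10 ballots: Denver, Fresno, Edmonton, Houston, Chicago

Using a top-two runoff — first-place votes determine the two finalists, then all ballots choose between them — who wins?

Edmonton

Round 1 first-place votes: Edmonton 13, Fresno 10, Chicago 0, Houston 14, Denver 10. Houston and Edmonton advance.
Runoff: Houston is ranked above Edmonton on 14 ballots, Edmonton above Houston on 33.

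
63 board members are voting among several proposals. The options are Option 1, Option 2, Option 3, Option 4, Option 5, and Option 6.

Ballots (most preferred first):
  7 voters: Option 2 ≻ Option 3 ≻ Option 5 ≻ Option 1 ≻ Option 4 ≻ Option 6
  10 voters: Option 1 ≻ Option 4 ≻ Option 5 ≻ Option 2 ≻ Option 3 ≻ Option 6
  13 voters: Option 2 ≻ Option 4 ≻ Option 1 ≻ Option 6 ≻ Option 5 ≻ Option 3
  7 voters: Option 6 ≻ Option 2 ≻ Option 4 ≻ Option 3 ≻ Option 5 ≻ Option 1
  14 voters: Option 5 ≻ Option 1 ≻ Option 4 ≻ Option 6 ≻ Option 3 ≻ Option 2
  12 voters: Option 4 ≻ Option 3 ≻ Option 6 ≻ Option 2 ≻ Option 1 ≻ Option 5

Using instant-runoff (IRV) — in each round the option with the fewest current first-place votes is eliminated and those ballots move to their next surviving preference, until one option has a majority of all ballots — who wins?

Option 4

Round 1: Option 1 10, Option 2 20, Option 3 0, Option 4 12, Option 5 14, Option 6 7. Option 3 eliminated.
Round 2: Option 1 10, Option 2 20, Option 4 12, Option 5 14, Option 6 7. Option 6 eliminated.
Round 3: Option 1 10, Option 2 27, Option 4 12, Option 5 14. Option 1 eliminated.
Round 4: Option 2 27, Option 4 22, Option 5 14. Option 5 eliminated.
Round 5: Option 2 27, Option 4 36. Option 4 has a majority (≥32).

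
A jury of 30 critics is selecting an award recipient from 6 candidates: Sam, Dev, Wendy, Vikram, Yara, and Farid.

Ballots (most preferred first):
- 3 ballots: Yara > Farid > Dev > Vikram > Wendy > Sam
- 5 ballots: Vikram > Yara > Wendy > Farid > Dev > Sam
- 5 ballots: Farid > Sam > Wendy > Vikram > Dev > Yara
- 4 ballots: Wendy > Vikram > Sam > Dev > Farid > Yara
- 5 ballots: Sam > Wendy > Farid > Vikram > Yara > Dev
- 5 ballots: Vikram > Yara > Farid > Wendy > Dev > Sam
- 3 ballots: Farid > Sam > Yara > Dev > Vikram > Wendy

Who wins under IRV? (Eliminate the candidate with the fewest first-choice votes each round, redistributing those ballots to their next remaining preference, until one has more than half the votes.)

Round 1: Sam 5, Dev 0, Wendy 4, Vikram 10, Yara 3, Farid 8. Dev eliminated.
Round 2: Sam 5, Wendy 4, Vikram 10, Yara 3, Farid 8. Yara eliminated.
Round 3: Sam 5, Wendy 4, Vikram 10, Farid 11. Wendy eliminated.
Round 4: Sam 5, Vikram 14, Farid 11. Sam eliminated.
Round 5: Vikram 14, Farid 16. Farid has a majority (≥16).

Farid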